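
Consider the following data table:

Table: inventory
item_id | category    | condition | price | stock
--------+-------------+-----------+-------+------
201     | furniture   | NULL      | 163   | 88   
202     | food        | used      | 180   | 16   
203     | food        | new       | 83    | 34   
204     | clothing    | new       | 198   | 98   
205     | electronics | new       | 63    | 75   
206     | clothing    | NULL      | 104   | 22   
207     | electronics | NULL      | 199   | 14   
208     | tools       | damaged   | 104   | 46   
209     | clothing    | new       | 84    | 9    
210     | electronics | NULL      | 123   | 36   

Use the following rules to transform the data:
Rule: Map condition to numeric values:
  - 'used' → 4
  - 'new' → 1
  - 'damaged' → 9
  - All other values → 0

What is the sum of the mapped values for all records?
17

Step 1: Apply mapping to each record
Step 2: Count by status:
  'used': 1 records × 4 = 4
  'new': 4 records × 1 = 4
  'damaged': 1 records × 9 = 9
Step 3: Sum all mapped values = 17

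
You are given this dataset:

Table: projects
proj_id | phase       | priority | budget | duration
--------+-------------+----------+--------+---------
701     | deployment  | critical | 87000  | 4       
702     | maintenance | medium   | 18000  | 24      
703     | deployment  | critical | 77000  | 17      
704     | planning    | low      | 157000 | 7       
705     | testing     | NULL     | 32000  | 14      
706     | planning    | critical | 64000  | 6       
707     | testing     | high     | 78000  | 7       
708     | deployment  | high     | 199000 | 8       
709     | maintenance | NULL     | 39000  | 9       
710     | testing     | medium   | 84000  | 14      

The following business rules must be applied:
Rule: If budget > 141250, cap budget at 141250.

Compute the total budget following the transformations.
761500

Step 1: 2 records have budget > 141250
Step 2: These records originally summed to 356000
Step 3: After capping: 2 × 141250 = 282500
Step 4: Unaffected records sum: 479000
Step 5: Final sum = 282500 + 479000 = 761500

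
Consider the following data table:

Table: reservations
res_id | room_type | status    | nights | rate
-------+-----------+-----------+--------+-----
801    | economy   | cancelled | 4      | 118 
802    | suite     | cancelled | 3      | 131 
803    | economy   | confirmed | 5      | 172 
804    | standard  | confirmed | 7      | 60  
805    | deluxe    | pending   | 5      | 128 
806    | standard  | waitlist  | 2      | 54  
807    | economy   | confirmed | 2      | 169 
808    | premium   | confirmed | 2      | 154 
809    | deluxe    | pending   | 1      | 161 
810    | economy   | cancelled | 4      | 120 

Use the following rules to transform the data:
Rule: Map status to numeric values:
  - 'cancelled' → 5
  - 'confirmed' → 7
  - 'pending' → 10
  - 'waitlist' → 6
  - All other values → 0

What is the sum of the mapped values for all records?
69

Step 1: Apply mapping to each record
Step 2: Count by status:
  'cancelled': 3 records × 5 = 15
  'confirmed': 4 records × 7 = 28
  'pending': 2 records × 10 = 20
  'waitlist': 1 records × 6 = 6
Step 3: Sum all mapped values = 69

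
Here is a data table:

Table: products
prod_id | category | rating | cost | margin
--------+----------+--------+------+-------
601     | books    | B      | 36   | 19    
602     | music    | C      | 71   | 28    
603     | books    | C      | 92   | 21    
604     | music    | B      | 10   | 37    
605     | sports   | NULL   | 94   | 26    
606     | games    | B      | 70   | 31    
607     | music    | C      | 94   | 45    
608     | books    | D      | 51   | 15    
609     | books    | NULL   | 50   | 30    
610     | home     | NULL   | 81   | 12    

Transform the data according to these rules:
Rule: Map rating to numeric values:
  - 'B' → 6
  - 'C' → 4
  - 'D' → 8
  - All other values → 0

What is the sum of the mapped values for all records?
38

Step 1: Apply mapping to each record
Step 2: Count by status:
  'B': 3 records × 6 = 18
  'C': 3 records × 4 = 12
  'D': 1 records × 8 = 8
Step 3: Sum all mapped values = 38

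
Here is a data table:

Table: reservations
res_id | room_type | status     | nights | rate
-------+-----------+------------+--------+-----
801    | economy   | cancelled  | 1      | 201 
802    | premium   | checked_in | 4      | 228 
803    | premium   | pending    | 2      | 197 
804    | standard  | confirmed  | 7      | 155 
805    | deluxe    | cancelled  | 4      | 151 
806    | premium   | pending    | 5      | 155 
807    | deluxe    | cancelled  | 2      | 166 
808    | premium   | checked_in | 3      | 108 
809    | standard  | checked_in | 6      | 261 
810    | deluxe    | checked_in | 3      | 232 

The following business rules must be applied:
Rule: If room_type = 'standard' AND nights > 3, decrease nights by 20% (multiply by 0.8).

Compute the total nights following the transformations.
34.4

Step 1: Find records where room_type = 'standard' AND nights > 3
Step 2: 2 records match, summing to 13
Step 3: After multiplier: 13 × 0.8 = 10.4
Step 4: Unaffected records sum: 24
Step 5: Final sum = 10.4 + 24 = 34.4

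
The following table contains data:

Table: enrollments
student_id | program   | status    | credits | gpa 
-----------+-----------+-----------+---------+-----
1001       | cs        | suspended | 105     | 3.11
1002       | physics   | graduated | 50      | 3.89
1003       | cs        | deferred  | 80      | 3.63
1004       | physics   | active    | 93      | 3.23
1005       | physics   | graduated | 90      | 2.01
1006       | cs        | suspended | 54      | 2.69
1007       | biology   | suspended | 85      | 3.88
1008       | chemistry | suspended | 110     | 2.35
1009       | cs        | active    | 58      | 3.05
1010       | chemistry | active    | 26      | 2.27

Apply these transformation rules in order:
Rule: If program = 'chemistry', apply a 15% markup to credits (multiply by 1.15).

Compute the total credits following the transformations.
771.4

Step 1: Records with program = 'chemistry' have total credits = 136
Step 2: Apply multiplier: 136 × 1.15 = 156.4
Step 3: Other records total: 615
Step 4: Final sum = 156.4 + 615 = 771.4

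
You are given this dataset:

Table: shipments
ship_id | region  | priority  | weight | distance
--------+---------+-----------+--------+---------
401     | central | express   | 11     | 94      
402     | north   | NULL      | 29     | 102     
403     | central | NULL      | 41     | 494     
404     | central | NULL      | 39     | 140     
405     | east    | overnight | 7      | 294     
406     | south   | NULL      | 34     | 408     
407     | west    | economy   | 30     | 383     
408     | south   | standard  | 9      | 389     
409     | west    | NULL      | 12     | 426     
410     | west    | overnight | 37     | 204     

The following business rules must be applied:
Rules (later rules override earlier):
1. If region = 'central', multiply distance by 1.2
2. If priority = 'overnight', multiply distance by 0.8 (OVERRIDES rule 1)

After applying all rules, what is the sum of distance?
2980.0

Step 1: Rule 2 takes priority for records with priority = 'overnight'
  - 2 records: 498 × 0.8 = 398.4
Step 2: Rule 1 applies to remaining records with region = 'central'
  - 3 records: 728 × 1.2 = 873.6
Step 3: Other records unchanged: 1708
Step 4: Final sum = 398.4 + 873.6 + 1708 = 2980.0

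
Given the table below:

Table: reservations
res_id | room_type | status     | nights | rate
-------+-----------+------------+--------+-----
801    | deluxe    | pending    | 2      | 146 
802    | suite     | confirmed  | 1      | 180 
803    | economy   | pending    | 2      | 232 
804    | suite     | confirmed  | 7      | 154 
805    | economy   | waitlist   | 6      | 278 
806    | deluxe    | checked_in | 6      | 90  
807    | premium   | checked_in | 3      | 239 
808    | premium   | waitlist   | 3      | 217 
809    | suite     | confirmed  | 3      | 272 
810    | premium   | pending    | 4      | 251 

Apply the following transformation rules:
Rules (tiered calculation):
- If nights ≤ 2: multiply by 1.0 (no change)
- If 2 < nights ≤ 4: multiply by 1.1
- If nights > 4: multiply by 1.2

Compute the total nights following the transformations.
42.1

Step 1: Tier 1 (nights ≤ 2): 3 records, sum = 5 × 1.0 = 5.0
Step 2: Tier 2 (2 < nights ≤ 4): 4 records, sum = 13 × 1.1 = 14.3
Step 3: Tier 3 (nights > 4): 3 records, sum = 19 × 1.2 = 22.8
Step 4: Final sum = 5.0 + 14.3 + 22.8 = 42.1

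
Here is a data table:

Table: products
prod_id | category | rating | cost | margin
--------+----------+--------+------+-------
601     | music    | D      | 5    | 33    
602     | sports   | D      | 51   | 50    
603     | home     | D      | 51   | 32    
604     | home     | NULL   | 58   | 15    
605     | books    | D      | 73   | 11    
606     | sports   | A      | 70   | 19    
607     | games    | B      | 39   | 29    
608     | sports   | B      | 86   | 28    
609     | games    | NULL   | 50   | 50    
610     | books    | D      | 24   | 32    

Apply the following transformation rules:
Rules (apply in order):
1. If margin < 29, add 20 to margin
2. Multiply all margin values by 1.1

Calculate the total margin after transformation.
416.9

Step 1: Apply Rule 1 - Add 20 to records with margin < 29
  - 4 records affected: 73 + (4 × 20) = 153
  - Unaffected records: 226
  - Sum after Rule 1: 379
Step 2: Apply Rule 2 - Multiply all by 1.1
  - 379 × 1.1 = 416.9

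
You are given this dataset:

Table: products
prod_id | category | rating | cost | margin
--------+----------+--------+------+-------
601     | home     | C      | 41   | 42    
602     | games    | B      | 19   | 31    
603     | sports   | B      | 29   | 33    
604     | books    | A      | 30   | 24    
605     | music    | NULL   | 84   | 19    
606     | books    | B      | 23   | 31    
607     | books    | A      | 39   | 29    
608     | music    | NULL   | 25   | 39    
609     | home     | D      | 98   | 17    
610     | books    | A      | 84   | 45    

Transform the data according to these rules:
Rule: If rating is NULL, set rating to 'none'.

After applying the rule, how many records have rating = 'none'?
2

Step 1: Count records where rating IS NULL
Step 2: Found 2 records with NULL rating
Step 3: These records will have rating set to 'none'
Step 4: Records already having rating = 'none': 0
Step 5: Answer: 2 + 0 = 2 records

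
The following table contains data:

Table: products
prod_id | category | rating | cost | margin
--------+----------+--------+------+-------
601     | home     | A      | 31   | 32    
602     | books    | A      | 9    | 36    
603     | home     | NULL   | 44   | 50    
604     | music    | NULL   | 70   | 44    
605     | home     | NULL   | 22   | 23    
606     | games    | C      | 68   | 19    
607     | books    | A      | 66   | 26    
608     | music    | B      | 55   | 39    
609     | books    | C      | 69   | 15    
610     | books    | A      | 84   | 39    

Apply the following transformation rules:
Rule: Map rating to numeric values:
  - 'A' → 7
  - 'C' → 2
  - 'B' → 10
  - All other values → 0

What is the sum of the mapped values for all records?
42

Step 1: Apply mapping to each record
Step 2: Count by status:
  'A': 4 records × 7 = 28
  'C': 2 records × 2 = 4
  'B': 1 records × 10 = 10
Step 3: Sum all mapped values = 42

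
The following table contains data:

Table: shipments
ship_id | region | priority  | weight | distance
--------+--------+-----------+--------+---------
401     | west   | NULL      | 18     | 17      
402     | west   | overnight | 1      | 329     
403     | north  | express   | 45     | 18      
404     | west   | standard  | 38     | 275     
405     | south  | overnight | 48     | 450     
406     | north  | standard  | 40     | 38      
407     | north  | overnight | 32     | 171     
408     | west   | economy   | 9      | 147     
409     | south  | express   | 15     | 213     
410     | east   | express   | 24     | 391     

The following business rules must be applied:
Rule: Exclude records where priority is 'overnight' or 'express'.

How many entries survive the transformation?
4

Step 1: Count records to exclude
  - 3 (overnight) + 3 (express) = 6 records
Step 2: Total records: 10
Step 3: Remaining = 10 - 6 = 4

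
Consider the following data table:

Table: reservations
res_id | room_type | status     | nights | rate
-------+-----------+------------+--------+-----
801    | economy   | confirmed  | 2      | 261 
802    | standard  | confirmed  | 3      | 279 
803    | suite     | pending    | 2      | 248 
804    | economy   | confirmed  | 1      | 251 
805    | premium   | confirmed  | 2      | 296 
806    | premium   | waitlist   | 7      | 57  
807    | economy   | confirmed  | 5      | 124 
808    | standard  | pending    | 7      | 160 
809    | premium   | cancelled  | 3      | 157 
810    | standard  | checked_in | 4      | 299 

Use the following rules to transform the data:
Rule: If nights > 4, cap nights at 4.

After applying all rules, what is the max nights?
4

Step 1: Original maximum nights = 7
Step 2: Apply cap at 4
Step 3: 3 records had nights > 4 and were capped
Step 4: Maximum after transformation = 4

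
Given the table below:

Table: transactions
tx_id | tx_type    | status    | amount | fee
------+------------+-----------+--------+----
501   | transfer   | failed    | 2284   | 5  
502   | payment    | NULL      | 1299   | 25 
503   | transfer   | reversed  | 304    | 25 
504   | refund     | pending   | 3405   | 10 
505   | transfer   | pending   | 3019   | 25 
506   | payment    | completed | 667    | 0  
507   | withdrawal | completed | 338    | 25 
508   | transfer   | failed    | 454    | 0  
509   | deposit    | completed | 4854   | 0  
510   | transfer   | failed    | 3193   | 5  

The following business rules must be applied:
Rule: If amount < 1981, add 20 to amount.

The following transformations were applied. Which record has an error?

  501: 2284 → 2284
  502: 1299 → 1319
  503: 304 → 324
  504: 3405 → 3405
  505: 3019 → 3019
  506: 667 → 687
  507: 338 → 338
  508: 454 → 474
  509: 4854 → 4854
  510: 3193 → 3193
Record 507 has an error. The correct transformed value should be 358, not 338.

Step 1: Check each record against the rule
Step 2: Record 507 has amount = 338
Step 3: Since 338 < 1981, the bonus should have been applied
Step 4: Correct value = 358, but claimed value = 338
Conclusion: Record 507 has the error.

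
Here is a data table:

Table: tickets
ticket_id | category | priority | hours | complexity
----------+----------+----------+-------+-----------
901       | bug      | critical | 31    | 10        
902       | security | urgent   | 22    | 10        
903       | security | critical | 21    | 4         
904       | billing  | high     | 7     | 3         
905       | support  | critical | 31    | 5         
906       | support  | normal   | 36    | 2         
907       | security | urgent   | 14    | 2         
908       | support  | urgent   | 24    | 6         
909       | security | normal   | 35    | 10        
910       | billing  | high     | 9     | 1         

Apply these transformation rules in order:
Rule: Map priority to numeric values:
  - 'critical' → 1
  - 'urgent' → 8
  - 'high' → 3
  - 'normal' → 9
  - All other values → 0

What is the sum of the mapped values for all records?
51

Step 1: Apply mapping to each record
Step 2: Count by status:
  'critical': 3 records × 1 = 3
  'urgent': 3 records × 8 = 24
  'high': 2 records × 3 = 6
  'normal': 2 records × 9 = 18
Step 3: Sum all mapped values = 51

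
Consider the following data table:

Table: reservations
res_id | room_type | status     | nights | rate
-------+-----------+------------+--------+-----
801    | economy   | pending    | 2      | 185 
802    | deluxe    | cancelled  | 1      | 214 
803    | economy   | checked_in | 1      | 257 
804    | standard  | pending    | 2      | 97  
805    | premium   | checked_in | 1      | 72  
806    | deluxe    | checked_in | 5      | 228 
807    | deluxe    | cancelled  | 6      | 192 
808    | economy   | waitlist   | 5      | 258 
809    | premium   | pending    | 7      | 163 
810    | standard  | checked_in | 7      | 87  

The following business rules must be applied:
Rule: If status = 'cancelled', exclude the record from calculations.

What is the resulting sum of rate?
1347

Step 1: Identify records where status = 'cancelled'
Step 2: The excluded records sum to 406
Step 3: Original total rate = 1753
Step 4: Remaining total = 1753 - 406 = 1347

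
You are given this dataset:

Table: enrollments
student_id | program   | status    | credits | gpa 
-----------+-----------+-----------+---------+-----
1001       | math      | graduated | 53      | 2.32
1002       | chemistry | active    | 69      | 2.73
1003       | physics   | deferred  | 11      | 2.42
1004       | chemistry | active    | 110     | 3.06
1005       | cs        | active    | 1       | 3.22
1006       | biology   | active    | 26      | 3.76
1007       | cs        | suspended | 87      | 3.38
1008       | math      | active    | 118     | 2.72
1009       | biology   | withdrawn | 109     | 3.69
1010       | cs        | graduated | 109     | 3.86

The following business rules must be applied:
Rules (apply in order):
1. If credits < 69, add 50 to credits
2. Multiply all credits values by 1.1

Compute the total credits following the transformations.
982.3

Step 1: Apply Rule 1 - Add 50 to records with credits < 69
  - 4 records affected: 91 + (4 × 50) = 291
  - Unaffected records: 602
  - Sum after Rule 1: 893
Step 2: Apply Rule 2 - Multiply all by 1.1
  - 893 × 1.1 = 982.3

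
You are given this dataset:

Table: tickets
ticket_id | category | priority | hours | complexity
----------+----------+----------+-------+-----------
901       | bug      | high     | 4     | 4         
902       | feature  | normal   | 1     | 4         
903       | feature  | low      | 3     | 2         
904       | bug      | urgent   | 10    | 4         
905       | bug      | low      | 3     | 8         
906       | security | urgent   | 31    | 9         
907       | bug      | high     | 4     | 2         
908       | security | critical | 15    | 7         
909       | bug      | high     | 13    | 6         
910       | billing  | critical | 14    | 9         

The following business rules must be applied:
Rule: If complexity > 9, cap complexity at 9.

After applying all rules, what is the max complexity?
9

Step 1: Original maximum complexity = 9
Step 2: Check cap of 9 against maximum
Step 3: No records exceed the cap (max 9 <= cap 9), so no capping applies
Step 4: Maximum after transformation = 9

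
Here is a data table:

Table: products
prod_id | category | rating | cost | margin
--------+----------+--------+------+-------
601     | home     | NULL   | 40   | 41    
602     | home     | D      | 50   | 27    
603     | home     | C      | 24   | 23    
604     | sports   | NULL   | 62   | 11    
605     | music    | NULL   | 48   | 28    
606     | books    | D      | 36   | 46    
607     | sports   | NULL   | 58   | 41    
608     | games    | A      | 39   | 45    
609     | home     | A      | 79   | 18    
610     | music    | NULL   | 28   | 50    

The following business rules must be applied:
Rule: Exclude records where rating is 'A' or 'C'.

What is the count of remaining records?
7

Step 1: Count records to exclude
  - 2 (A) + 1 (C) = 3 records
Step 2: Total records: 10
Step 3: Remaining = 10 - 3 = 7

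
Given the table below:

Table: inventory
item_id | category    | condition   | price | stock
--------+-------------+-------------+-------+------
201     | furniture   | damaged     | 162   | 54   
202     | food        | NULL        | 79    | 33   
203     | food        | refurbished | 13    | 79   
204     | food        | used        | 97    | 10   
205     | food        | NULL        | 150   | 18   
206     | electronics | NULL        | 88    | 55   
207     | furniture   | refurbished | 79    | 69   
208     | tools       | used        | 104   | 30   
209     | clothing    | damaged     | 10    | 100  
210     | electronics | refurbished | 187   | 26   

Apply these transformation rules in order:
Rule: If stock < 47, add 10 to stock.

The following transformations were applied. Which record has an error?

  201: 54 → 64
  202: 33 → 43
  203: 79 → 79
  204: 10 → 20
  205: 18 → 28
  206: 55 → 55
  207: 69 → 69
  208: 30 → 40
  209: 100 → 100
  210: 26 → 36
Record 201 has an error. The correct transformed value should be 54, not 64.

Step 1: Check each record against the rule
Step 2: Record 201 has stock = 54
Step 3: Since 54 >= 47, the bonus should not have been applied
Step 4: Correct value = 54, but claimed value = 64
Conclusion: Record 201 has the error.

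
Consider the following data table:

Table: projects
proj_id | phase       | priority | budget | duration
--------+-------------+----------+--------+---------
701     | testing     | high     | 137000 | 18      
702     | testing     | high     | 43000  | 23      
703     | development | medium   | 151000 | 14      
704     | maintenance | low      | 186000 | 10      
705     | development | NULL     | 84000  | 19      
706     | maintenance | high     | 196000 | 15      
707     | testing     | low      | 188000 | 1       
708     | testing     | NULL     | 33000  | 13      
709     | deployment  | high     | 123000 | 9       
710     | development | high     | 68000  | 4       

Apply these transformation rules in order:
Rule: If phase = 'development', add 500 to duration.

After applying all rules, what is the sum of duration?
1626

Step 1: Count records where phase = 'development': 3
Step 2: Total bonus added: 3 × 500 = 1500
Step 3: Original sum of duration: 126
Step 4: Final sum = 126 + 1500 = 1626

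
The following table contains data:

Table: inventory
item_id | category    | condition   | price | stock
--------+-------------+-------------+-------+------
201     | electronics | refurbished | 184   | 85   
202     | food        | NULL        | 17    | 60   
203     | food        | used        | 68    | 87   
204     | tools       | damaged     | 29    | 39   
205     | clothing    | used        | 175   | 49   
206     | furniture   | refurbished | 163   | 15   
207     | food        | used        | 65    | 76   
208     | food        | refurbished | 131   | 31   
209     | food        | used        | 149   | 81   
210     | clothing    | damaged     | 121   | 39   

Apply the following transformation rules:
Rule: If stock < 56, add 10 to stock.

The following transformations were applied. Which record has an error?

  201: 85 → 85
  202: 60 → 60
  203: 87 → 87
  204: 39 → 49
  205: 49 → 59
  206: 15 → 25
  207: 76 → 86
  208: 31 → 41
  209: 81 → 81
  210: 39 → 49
Record 207 has an error. The correct transformed value should be 76, not 86.

Step 1: Check each record against the rule
Step 2: Record 207 has stock = 76
Step 3: Since 76 >= 56, the bonus should not have been applied
Step 4: Correct value = 76, but claimed value = 86
Conclusion: Record 207 has the error.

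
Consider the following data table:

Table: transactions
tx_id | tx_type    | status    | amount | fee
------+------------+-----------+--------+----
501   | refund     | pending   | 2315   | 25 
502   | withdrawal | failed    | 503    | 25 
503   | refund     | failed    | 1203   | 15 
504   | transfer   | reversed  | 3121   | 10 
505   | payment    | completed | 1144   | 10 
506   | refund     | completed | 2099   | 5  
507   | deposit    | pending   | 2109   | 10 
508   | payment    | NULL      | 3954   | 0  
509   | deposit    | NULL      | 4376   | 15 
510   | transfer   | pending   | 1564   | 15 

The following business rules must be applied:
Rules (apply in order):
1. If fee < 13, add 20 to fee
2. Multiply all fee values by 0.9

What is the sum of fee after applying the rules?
207.0

Step 1: Apply Rule 1 - Add 20 to records with fee < 13
  - 5 records affected: 35 + (5 × 20) = 135
  - Unaffected records: 95
  - Sum after Rule 1: 230
Step 2: Apply Rule 2 - Multiply all by 0.9
  - 230 × 0.9 = 207.0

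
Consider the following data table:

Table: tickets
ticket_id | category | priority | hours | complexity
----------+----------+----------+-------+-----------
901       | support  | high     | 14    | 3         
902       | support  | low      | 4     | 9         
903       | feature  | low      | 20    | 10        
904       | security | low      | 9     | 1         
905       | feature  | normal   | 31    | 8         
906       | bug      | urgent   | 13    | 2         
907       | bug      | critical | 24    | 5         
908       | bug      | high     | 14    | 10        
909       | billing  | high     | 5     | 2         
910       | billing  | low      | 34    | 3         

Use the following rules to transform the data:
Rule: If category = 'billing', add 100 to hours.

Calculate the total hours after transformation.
368

Step 1: Count records where category = 'billing': 2
Step 2: Total bonus added: 2 × 100 = 200
Step 3: Original sum of hours: 168
Step 4: Final sum = 168 + 200 = 368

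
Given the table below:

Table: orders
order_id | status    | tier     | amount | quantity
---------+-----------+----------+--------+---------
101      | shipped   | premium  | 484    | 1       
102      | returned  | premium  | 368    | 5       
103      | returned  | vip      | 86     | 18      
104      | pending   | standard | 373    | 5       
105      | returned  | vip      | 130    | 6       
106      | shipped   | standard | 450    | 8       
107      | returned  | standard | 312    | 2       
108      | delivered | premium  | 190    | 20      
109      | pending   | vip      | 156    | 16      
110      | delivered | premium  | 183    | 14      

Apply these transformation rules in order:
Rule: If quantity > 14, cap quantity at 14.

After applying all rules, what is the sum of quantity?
83

Step 1: 3 records have quantity > 14
Step 2: These records originally summed to 54
Step 3: After capping: 3 × 14 = 42
Step 4: Unaffected records sum: 41
Step 5: Final sum = 42 + 41 = 83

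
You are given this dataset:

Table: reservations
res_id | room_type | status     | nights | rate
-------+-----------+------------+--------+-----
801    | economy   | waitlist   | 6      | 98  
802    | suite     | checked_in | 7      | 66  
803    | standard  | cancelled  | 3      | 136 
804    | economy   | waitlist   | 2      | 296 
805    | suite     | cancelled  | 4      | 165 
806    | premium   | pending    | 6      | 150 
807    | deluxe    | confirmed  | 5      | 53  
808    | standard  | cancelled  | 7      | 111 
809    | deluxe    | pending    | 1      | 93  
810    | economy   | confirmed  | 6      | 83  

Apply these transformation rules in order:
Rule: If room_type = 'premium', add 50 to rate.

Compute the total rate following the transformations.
1301

Step 1: Count records where room_type = 'premium': 1
Step 2: Total bonus added: 1 × 50 = 50
Step 3: Original sum of rate: 1251
Step 4: Final sum = 1251 + 50 = 1301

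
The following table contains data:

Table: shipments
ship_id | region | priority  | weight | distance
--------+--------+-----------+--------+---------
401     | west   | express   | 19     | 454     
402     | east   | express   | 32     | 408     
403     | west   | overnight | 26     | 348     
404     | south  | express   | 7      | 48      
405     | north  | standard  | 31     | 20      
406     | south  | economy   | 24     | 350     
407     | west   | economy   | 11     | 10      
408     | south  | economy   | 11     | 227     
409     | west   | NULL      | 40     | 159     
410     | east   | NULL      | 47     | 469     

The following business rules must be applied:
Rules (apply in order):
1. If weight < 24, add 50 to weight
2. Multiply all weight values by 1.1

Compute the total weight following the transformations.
492.8

Step 1: Apply Rule 1 - Add 50 to records with weight < 24
  - 4 records affected: 48 + (4 × 50) = 248
  - Unaffected records: 200
  - Sum after Rule 1: 448
Step 2: Apply Rule 2 - Multiply all by 1.1
  - 448 × 1.1 = 492.8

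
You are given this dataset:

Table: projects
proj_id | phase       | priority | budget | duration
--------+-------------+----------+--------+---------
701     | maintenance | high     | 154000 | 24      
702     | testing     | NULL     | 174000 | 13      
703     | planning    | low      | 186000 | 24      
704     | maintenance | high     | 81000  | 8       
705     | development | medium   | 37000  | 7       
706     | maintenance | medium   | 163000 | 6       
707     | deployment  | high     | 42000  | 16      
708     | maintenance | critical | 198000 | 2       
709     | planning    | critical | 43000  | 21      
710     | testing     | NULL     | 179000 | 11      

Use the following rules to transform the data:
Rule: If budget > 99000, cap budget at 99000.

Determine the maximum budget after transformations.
99000

Step 1: Original maximum budget = 198000
Step 2: Apply cap at 99000
Step 3: 6 records had budget > 99000 and were capped
Step 4: Maximum after transformation = 99000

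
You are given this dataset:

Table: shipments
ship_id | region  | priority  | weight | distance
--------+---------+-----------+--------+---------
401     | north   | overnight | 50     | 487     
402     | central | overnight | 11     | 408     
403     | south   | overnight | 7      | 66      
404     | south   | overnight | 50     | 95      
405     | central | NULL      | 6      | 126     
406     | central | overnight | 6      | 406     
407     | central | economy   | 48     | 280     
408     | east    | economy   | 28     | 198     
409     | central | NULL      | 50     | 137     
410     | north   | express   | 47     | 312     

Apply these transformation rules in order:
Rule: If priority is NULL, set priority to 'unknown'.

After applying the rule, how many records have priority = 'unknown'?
2

Step 1: Count records where priority IS NULL
Step 2: Found 2 records with NULL priority
Step 3: These records will have priority set to 'unknown'
Step 4: Records already having priority = 'unknown': 0
Step 5: Answer: 2 + 0 = 2 records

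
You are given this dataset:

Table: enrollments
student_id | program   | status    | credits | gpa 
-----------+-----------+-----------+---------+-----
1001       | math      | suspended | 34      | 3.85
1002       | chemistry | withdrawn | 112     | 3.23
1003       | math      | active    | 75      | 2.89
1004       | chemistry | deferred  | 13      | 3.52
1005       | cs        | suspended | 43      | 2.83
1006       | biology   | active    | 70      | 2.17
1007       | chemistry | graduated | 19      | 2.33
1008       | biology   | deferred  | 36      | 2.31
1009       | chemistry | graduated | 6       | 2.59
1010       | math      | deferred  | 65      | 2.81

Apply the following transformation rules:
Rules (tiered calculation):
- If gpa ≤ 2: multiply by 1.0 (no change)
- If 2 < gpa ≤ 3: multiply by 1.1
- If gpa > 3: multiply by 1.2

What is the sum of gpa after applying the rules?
32.44

Step 1: Tier 1 (gpa ≤ 2): 0 records, sum = 0 × 1.0 = 0.0
Step 2: Tier 2 (2 < gpa ≤ 3): 7 records, sum = 17.93 × 1.1 = 19.72
Step 3: Tier 3 (gpa > 3): 3 records, sum = 10.6 × 1.2 = 12.72
Step 4: Final sum = 0.0 + 19.72 + 12.72 = 32.44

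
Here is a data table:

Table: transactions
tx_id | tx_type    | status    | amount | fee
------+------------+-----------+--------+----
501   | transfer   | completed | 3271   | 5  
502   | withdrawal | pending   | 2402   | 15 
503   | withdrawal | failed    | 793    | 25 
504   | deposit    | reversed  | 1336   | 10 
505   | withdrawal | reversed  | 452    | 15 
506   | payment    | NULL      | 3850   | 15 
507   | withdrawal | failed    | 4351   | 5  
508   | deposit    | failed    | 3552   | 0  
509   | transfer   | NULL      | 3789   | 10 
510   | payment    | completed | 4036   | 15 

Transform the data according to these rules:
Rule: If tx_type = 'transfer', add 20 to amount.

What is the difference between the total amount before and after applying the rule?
40

Step 1: Original sum of amount = 27832
Step 2: 2 records have tx_type = 'transfer'
Step 3: Each affected record changes by 20
Step 4: Total change = 2 × 20 = 40
Step 5: New sum = 27832 + 40 = 27872
Step 6: Difference = |27872 - 27832| = 40
        (Sum increased by 40)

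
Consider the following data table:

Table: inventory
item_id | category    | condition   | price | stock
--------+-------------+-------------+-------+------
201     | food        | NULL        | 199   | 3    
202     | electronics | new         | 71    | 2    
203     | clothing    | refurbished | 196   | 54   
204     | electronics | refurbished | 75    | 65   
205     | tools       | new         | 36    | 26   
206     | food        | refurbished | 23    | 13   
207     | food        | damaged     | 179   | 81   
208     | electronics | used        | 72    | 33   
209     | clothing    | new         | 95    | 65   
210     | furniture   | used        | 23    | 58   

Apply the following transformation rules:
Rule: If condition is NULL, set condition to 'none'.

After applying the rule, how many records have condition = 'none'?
1

Step 1: Count records where condition IS NULL
Step 2: Found 1 records with NULL condition
Step 3: These records will have condition set to 'none'
Step 4: Records already having condition = 'none': 0
Step 5: Answer: 1 + 0 = 1 records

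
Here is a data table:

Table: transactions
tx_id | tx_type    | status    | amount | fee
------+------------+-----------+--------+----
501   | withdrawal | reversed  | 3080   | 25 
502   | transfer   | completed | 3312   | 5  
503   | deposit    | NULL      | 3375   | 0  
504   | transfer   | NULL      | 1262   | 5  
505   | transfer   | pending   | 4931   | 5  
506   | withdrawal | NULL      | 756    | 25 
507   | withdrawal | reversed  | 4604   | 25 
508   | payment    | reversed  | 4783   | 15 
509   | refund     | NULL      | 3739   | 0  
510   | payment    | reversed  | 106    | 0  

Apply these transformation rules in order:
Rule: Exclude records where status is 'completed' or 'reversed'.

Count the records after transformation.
5

Step 1: Count records to exclude
  - 1 (completed) + 4 (reversed) = 5 records
Step 2: Total records: 10
Step 3: Remaining = 10 - 5 = 5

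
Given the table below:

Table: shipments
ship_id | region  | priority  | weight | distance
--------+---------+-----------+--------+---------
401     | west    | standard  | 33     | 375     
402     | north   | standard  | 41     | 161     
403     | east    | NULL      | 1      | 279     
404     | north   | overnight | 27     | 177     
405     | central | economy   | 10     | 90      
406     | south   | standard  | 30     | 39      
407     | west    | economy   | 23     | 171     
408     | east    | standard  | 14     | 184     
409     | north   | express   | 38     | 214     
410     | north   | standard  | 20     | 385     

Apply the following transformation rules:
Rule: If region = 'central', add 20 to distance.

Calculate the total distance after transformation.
2095

Step 1: Count records where region = 'central': 1
Step 2: Total bonus added: 1 × 20 = 20
Step 3: Original sum of distance: 2075
Step 4: Final sum = 2075 + 20 = 2095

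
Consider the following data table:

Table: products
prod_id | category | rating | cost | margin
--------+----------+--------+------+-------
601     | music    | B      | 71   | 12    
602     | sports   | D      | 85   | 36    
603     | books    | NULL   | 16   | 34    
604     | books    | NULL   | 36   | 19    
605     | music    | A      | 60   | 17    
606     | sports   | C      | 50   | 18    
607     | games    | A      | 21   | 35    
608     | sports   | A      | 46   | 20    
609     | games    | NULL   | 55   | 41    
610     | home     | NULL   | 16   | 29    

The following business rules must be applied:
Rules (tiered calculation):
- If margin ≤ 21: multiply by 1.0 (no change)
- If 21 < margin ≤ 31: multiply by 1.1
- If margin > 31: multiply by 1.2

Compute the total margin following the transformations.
293.1

Step 1: Tier 1 (margin ≤ 21): 5 records, sum = 86 × 1.0 = 86.0
Step 2: Tier 2 (21 < margin ≤ 31): 1 records, sum = 29 × 1.1 = 31.9
Step 3: Tier 3 (margin > 31): 4 records, sum = 146 × 1.2 = 175.2
Step 4: Final sum = 86.0 + 31.9 + 175.2 = 293.1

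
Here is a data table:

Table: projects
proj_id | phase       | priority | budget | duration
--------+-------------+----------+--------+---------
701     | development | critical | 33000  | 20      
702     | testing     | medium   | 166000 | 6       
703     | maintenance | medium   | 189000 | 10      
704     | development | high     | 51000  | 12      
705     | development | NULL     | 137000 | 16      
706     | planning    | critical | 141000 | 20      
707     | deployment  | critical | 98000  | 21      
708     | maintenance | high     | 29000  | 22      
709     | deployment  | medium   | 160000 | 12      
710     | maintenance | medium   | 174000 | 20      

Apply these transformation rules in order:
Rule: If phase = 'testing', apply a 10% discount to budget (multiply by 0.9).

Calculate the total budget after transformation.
1161400.0

Step 1: Records with phase = 'testing' have total budget = 166000
Step 2: Apply multiplier: 166000 × 0.9 = 149400.0
Step 3: Other records total: 1012000
Step 4: Final sum = 149400.0 + 1012000 = 1161400.0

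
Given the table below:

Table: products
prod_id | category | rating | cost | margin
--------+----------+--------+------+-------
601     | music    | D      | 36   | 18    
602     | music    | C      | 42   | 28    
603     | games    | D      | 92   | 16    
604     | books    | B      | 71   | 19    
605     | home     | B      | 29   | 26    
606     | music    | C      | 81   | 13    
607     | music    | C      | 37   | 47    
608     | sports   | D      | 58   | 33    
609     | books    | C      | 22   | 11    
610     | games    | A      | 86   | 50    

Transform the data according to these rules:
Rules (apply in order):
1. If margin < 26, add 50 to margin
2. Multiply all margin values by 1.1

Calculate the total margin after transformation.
562.1

Step 1: Apply Rule 1 - Add 50 to records with margin < 26
  - 5 records affected: 77 + (5 × 50) = 327
  - Unaffected records: 184
  - Sum after Rule 1: 511
Step 2: Apply Rule 2 - Multiply all by 1.1
  - 511 × 1.1 = 562.1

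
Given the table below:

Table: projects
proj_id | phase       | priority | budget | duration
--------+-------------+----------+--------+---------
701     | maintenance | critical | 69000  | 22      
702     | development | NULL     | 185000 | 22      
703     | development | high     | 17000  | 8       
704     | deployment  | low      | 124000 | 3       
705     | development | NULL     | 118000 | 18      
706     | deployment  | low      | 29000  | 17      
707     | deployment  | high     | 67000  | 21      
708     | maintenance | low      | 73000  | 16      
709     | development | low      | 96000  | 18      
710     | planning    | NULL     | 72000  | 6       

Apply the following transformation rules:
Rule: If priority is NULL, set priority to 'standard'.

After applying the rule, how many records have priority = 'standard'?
3

Step 1: Count records where priority IS NULL
Step 2: Found 3 records with NULL priority
Step 3: These records will have priority set to 'standard'
Step 4: Records already having priority = 'standard': 0
Step 5: Answer: 3 + 0 = 3 records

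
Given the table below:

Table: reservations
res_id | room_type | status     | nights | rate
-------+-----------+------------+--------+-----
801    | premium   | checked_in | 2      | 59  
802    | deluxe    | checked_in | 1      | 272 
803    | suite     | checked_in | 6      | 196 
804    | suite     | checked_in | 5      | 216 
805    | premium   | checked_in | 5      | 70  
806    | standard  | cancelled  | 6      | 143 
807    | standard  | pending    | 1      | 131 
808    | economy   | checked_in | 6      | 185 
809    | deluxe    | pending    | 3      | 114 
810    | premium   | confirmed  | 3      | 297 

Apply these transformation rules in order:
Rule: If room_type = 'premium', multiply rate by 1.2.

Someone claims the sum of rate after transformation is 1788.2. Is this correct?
No, the correct result is 1768.2.

Step 1: Calculate the correct sum after transformation
Step 2: Apply multiplier 1.2 to records where room_type = 'premium'
Step 3: Correct result = 1768.2
Step 4: Claimed result = 1788.2
Step 5: 1768.2 ≠ 1788.2
Conclusion: The claimed result is incorrect. The correct answer is 1768.2.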